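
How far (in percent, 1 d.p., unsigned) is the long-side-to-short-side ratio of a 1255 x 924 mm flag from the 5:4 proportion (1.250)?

Ratio = 1255 / 924 ≈ 1.3582.
Ideal 5:4 = 1.2500. |1.3582 − 1.2500| / 1.2500 ≈ 8.66% → 8.7%.

8.7%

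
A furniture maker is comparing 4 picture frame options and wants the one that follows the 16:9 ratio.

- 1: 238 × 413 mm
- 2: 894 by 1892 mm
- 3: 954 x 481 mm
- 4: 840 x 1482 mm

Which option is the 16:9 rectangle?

Ratios (long/short): 1 ≈ 1.735; 2 ≈ 2.116; 3 ≈ 1.983; 4 ≈ 1.764.
16:9 ≈ 1.778; option 4 is nearest (Δ 0.014).

4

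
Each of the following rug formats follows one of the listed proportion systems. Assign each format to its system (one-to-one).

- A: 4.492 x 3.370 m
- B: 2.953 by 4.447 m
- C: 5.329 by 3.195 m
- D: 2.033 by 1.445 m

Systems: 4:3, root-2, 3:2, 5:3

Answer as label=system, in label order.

A = 4.492/3.370 ≈ 1.333 → 4:3 (1.333)
B = 4.447/2.953 ≈ 1.506 → 3:2 (1.500)
C = 5.329/3.195 ≈ 1.668 → 5:3 (1.667)
D = 2.033/1.445 ≈ 1.407 → root-2 (1.414)

A=4:3, B=3:2, C=5:3, D=root-2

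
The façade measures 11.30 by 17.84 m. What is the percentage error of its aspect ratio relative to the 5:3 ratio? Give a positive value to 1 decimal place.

Ratio = 17.84 / 11.30 ≈ 1.5788.
Ideal 5:3 ≈ 1.6667. |1.5788 − 1.6667| / 1.6667 ≈ 5.27% → 5.3%.

5.3%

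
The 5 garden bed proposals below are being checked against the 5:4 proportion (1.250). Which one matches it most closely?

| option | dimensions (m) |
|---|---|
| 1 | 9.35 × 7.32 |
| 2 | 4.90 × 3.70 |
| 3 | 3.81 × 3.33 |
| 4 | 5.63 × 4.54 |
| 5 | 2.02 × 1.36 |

Ratios (long/short): 1 ≈ 1.277; 2 ≈ 1.324; 3 ≈ 1.144; 4 ≈ 1.240; 5 ≈ 1.485.
5:4 ≈ 1.250; option 4 is nearest (Δ 0.010).

4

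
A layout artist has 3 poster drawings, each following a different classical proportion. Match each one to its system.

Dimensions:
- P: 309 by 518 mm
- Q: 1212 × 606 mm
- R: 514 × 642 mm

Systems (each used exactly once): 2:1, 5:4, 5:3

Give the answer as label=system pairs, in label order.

P = 518/309 ≈ 1.676 → 5:3 (1.667)
Q = 1212/606 ≈ 2.000 → 2:1 (2.000)
R = 642/514 ≈ 1.249 → 5:4 (1.250)

P=5:3, Q=2:1, R=5:4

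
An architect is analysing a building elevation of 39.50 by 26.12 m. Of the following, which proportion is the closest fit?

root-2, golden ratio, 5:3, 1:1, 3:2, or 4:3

3:2

Ratio = 39.50 / 26.12 ≈ 1.512.
Distances: root-2 1.414 (Δ 0.098); golden ratio 1.618 (Δ 0.106); 5:3 1.667 (Δ 0.155); 1:1 1.000 (Δ 0.512); 3:2 1.500 (Δ 0.012); 4:3 1.333 (Δ 0.179).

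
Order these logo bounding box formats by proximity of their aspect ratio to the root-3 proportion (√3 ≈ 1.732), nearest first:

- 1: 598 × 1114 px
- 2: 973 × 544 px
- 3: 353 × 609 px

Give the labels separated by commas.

3, 2, 1

1: 1114/598 ≈ 1.863 → |1.863 − 1.732| = 0.131
2: 973/544 ≈ 1.789 → |1.789 − 1.732| = 0.057
3: 609/353 ≈ 1.725 → |1.725 − 1.732| = 0.007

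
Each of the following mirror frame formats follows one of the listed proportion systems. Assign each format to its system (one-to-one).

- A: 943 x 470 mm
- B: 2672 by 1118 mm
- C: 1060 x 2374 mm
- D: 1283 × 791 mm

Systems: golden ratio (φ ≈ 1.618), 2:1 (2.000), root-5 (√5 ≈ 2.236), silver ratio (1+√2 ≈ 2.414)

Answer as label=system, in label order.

Ratios: A ≈ 2.006; B ≈ 2.390; C ≈ 2.240; D ≈ 1.622.
Targets: golden ratio ≈ 1.618; 2:1 ≈ 2.000; root-5 ≈ 2.236; silver ratio ≈ 2.414.

A=2:1, B=silver ratio, C=root-5, D=golden ratio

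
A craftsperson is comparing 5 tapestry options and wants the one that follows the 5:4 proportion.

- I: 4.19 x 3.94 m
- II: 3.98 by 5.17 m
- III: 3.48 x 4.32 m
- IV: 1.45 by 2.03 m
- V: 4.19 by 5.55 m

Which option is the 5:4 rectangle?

III

Ratios (long/short): I ≈ 1.063; II ≈ 1.299; III ≈ 1.241; IV ≈ 1.400; V ≈ 1.325.
5:4 ≈ 1.250; option III is nearest (Δ 0.009).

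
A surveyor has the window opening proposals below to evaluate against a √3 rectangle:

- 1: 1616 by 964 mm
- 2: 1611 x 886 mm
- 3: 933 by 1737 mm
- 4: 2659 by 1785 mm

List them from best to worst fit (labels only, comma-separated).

1, 2, 3, 4

Ratios: 1 = 1616 / 964 ≈ 1.676; 2 = 1611 / 886 ≈ 1.818; 3 = 1737 / 933 ≈ 1.862; 4 = 2659 / 1785 ≈ 1.490.
|Δ from 1.732|: 1 0.056; 2 0.086; 3 0.130; 4 0.242.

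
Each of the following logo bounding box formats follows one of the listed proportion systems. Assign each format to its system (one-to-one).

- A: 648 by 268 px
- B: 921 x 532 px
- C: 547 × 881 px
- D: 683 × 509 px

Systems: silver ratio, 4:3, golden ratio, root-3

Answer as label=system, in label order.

A=silver ratio, B=root-3, C=golden ratio, D=4:3

Ratios: A ≈ 2.418; B ≈ 1.731; C ≈ 1.611; D ≈ 1.342.
Targets: silver ratio ≈ 2.414; 4:3 ≈ 1.333; golden ratio ≈ 1.618; root-3 ≈ 1.732.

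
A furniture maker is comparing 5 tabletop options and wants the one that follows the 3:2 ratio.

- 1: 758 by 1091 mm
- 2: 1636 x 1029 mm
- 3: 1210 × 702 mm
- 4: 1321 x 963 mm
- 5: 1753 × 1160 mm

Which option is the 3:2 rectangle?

Target 3:2 ≈ 1.500.
1: 1.439 (Δ0.061)  2: 1.590 (Δ0.090)  3: 1.724 (Δ0.224)  4: 1.372 (Δ0.128)  5: 1.511 (Δ0.011)

5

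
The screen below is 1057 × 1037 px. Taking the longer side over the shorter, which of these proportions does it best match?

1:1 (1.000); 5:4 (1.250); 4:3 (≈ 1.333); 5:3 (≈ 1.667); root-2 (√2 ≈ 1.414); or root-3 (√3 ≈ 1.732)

1057/1037 ≈ 1.019. Nearest candidates are 1:1 (1.000, off by 0.019) and 5:4 (1.250, off by 0.231).

1:1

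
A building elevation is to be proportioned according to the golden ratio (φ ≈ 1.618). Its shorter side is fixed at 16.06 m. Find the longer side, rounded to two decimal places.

golden ratio ≈ 1.61803.
Longer side = 16.06 × 1.61803 ≈ 25.9856 → 25.99 m.

25.99 m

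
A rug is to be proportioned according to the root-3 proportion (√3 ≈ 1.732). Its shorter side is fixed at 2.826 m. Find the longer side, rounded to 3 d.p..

root-3 ≈ 1.73205.
Longer side = 2.826 × 1.73205 ≈ 4.89477 → 4.895 m.

4.895 m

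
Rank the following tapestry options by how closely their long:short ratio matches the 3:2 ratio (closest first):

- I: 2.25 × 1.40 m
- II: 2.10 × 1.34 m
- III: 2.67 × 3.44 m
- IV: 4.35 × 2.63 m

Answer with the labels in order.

II, I, IV, III

Ratios: I = 2.25 / 1.40 ≈ 1.607; II = 2.10 / 1.34 ≈ 1.567; III = 3.44 / 2.67 ≈ 1.288; IV = 4.35 / 2.63 ≈ 1.654.
|Δ from 1.500|: I 0.107; II 0.067; III 0.212; IV 0.154.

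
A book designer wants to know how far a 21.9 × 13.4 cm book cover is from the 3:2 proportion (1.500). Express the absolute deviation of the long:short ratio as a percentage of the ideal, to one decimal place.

Ratio = 21.9 / 13.4 ≈ 1.6343.
Ideal 3:2 = 1.5000. |1.6343 − 1.5000| / 1.5000 ≈ 8.95% → 9.0%.

9.0%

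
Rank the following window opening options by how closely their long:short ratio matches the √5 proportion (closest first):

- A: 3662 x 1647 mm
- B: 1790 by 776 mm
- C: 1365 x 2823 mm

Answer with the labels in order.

A: 3662/1647 ≈ 2.223 → |2.223 − 2.236| = 0.013
B: 1790/776 ≈ 2.307 → |2.307 − 2.236| = 0.071
C: 2823/1365 ≈ 2.068 → |2.068 − 2.236| = 0.168

A, B, C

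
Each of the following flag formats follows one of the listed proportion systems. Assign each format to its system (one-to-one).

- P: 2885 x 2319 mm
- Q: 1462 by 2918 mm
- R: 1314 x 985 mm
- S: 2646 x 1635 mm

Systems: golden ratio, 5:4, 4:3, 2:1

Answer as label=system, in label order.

P = 2885/2319 ≈ 1.244 → 5:4 (1.250)
Q = 2918/1462 ≈ 1.996 → 2:1 (2.000)
R = 1314/985 ≈ 1.334 → 4:3 (1.333)
S = 2646/1635 ≈ 1.618 → golden ratio (1.618)

P=5:4, Q=2:1, R=4:3, S=golden ratio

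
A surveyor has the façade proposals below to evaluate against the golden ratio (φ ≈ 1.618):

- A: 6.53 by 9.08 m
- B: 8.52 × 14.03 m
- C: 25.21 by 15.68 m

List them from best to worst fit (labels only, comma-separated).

Ratios: A = 9.08 / 6.53 ≈ 1.391; B = 14.03 / 8.52 ≈ 1.647; C = 25.21 / 15.68 ≈ 1.608.
|Δ from 1.618|: A 0.227; B 0.029; C 0.010.

C, B, A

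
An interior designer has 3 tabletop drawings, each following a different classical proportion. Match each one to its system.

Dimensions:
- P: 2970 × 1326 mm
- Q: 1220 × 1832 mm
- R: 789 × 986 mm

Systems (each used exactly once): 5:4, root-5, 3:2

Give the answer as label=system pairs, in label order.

P = 2970/1326 ≈ 2.240 → root-5 (2.236)
Q = 1832/1220 ≈ 1.502 → 3:2 (1.500)
R = 986/789 ≈ 1.250 → 5:4 (1.250)

P=root-5, Q=3:2, R=5:4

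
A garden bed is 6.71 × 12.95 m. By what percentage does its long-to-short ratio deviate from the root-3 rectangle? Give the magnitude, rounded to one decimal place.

11.4%

Ratio = 12.95 / 6.71 ≈ 1.9300.
Ideal root-3 ≈ 1.7321. |1.9300 − 1.7321| / 1.7321 ≈ 11.43% → 11.4%.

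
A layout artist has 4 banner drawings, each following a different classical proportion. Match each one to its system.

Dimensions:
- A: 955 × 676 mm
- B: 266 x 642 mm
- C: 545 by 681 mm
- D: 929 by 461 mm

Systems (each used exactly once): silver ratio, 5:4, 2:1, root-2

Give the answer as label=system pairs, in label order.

A=root-2, B=silver ratio, C=5:4, D=2:1

Ratios: A ≈ 1.413; B ≈ 2.414; C ≈ 1.250; D ≈ 2.015.
Targets: silver ratio ≈ 2.414; 5:4 ≈ 1.250; 2:1 ≈ 2.000; root-2 ≈ 1.414.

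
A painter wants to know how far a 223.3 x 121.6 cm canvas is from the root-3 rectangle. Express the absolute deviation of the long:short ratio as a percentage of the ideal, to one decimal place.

6.0%

Ratio = 223.3 / 121.6 ≈ 1.8363.
Ideal root-3 ≈ 1.7321. |1.8363 − 1.7321| / 1.7321 ≈ 6.02% → 6.0%.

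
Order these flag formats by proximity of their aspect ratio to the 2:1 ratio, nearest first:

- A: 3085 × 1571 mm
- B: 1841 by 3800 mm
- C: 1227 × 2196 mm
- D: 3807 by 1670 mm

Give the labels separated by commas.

Ratios: A = 3085 / 1571 ≈ 1.964; B = 3800 / 1841 ≈ 2.064; C = 2196 / 1227 ≈ 1.790; D = 3807 / 1670 ≈ 2.280.
|Δ from 2.000|: A 0.036; B 0.064; C 0.210; D 0.280.

A, B, C, D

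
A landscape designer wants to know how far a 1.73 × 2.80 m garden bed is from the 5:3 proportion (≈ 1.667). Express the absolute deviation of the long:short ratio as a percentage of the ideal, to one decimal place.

Ratio = 2.80 / 1.73 ≈ 1.6185.
Ideal 5:3 ≈ 1.6667. |1.6185 − 1.6667| / 1.6667 ≈ 2.89% → 2.9%.

2.9%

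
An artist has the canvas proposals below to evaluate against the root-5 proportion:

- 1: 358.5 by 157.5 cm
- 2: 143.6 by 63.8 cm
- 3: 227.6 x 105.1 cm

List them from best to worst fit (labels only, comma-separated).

2, 1, 3

1: 358.5/157.5 ≈ 2.276 → |2.276 − 2.236| = 0.040
2: 143.6/63.8 ≈ 2.251 → |2.251 − 2.236| = 0.015
3: 227.6/105.1 ≈ 2.166 → |2.166 − 2.236| = 0.070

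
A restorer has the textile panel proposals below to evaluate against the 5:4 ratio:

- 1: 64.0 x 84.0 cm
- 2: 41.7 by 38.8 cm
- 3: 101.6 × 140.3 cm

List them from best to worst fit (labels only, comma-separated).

1, 3, 2

Ratios: 1 = 84.0 / 64.0 ≈ 1.312; 2 = 41.7 / 38.8 ≈ 1.075; 3 = 140.3 / 101.6 ≈ 1.381.
|Δ from 1.250|: 1 0.062; 2 0.175; 3 0.131.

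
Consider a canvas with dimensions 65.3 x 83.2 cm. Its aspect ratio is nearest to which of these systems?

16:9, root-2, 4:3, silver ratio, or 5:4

Ratio = 83.2 / 65.3 ≈ 1.274.
Distances: 16:9 1.778 (Δ 0.504); root-2 1.414 (Δ 0.140); 4:3 1.333 (Δ 0.059); silver ratio 2.414 (Δ 1.140); 5:4 1.250 (Δ 0.024).

5:4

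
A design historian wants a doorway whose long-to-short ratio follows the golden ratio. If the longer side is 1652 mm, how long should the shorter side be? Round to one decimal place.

golden ratio ≈ 1.61803.
Shorter side = 1652 ÷ 1.61803 ≈ 1020.995 → 1021.0 mm.

1021.0 mm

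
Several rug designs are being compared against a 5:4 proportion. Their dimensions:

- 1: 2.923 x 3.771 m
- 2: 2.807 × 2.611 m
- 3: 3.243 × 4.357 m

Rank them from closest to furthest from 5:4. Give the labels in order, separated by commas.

1, 3, 2

Ratios: 1 = 3.771 / 2.923 ≈ 1.290; 2 = 2.807 / 2.611 ≈ 1.075; 3 = 4.357 / 3.243 ≈ 1.344.
|Δ from 1.250|: 1 0.040; 2 0.175; 3 0.094.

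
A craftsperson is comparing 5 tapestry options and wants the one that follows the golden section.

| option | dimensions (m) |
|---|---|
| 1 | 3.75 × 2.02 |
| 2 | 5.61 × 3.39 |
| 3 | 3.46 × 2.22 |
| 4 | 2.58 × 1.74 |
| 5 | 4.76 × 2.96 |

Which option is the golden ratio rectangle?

Ratios (long/short): 1 ≈ 1.856; 2 ≈ 1.655; 3 ≈ 1.559; 4 ≈ 1.483; 5 ≈ 1.608.
golden ratio ≈ 1.618; option 5 is nearest (Δ 0.010).

5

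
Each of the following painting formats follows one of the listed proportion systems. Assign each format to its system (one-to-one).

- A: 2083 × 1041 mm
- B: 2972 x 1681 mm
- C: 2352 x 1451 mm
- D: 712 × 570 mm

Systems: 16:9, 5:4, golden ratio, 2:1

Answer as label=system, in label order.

A = 2083/1041 ≈ 2.001 → 2:1 (2.000)
B = 2972/1681 ≈ 1.768 → 16:9 (1.778)
C = 2352/1451 ≈ 1.621 → golden ratio (1.618)
D = 712/570 ≈ 1.249 → 5:4 (1.250)

A=2:1, B=16:9, C=golden ratio, D=5:4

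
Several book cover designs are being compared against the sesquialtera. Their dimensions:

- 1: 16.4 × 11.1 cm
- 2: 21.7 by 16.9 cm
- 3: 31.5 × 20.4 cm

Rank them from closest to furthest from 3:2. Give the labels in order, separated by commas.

Ratios: 1 = 16.4 / 11.1 ≈ 1.477; 2 = 21.7 / 16.9 ≈ 1.284; 3 = 31.5 / 20.4 ≈ 1.544.
|Δ from 1.500|: 1 0.023; 2 0.216; 3 0.044.

1, 3, 2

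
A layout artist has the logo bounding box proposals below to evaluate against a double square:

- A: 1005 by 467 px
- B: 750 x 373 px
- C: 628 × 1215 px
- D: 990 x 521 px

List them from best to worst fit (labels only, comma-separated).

B, C, D, A

A: 1005/467 ≈ 2.152 → |2.152 − 2.000| = 0.152
B: 750/373 ≈ 2.011 → |2.011 − 2.000| = 0.011
C: 1215/628 ≈ 1.935 → |1.935 − 2.000| = 0.065
D: 990/521 ≈ 1.900 → |1.900 − 2.000| = 0.100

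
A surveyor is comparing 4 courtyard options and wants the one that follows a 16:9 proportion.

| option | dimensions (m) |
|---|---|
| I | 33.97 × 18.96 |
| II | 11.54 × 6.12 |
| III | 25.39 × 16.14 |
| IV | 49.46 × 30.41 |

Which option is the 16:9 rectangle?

Ratios (long/short): I ≈ 1.792; II ≈ 1.886; III ≈ 1.573; IV ≈ 1.626.
16:9 ≈ 1.778; option I is nearest (Δ 0.014).

I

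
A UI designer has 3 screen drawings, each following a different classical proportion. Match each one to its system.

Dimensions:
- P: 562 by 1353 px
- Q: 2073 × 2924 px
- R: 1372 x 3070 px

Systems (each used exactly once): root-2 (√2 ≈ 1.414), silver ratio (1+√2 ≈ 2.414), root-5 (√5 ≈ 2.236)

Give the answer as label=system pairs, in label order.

P = 1353/562 ≈ 2.407 → silver ratio (2.414)
Q = 2924/2073 ≈ 1.411 → root-2 (1.414)
R = 3070/1372 ≈ 2.238 → root-5 (2.236)

P=silver ratio, Q=root-2, R=root-5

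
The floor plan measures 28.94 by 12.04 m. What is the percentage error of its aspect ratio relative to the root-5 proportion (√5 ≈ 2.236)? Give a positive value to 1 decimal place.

7.5%

Ratio = 28.94 / 12.04 ≈ 2.4037.
Ideal root-5 ≈ 2.2361. |2.4037 − 2.2361| / 2.2361 ≈ 7.50% → 7.5%.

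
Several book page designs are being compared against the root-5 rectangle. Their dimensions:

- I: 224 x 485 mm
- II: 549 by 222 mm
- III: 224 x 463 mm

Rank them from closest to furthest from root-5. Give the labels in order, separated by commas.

I: 485/224 ≈ 2.165 → |2.165 − 2.236| = 0.071
II: 549/222 ≈ 2.473 → |2.473 − 2.236| = 0.237
III: 463/224 ≈ 2.067 → |2.067 − 2.236| = 0.169

I, III, II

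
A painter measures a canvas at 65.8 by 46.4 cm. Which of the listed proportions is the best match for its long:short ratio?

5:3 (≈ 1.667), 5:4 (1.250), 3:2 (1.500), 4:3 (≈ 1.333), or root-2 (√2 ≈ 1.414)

root-2

65.8/46.4 ≈ 1.418. Nearest candidates are root-2 (1.414, off by 0.004) and 3:2 (1.500, off by 0.082).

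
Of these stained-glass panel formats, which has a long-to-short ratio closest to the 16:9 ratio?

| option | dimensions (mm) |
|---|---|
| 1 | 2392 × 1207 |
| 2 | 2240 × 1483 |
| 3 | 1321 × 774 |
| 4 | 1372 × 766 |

4

Ratios (long/short): 1 ≈ 1.982; 2 ≈ 1.510; 3 ≈ 1.707; 4 ≈ 1.791.
16:9 ≈ 1.778; option 4 is nearest (Δ 0.013).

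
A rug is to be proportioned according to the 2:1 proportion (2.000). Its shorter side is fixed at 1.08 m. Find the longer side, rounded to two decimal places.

2:1 = 2.00000.
Longer side = 1.08 × 2.00000 ≈ 2.1600 → 2.16 m.

2.16 m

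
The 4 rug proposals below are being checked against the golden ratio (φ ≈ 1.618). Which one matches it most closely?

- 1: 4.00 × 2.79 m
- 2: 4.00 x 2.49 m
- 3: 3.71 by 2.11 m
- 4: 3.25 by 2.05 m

Ratios (long/short): 1 ≈ 1.434; 2 ≈ 1.606; 3 ≈ 1.758; 4 ≈ 1.585.
golden ratio ≈ 1.618; option 2 is nearest (Δ 0.012).

2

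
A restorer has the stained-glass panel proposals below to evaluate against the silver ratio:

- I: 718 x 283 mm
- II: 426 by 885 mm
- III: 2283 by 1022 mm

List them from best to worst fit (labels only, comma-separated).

I: 718/283 ≈ 2.537 → |2.537 − 2.414| = 0.123
II: 885/426 ≈ 2.077 → |2.077 − 2.414| = 0.337
III: 2283/1022 ≈ 2.234 → |2.234 − 2.414| = 0.180

I, III, II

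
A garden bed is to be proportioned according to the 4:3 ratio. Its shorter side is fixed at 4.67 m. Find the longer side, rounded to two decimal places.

6.23 m

4:3 ≈ 1.33333.
Longer side = 4.67 × 1.33333 ≈ 6.2267 → 6.23 m.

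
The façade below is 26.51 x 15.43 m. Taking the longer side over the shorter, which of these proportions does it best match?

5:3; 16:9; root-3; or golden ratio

26.51/15.43 ≈ 1.718. Nearest candidates are root-3 (1.732, off by 0.014) and 5:3 (1.667, off by 0.051).

root-3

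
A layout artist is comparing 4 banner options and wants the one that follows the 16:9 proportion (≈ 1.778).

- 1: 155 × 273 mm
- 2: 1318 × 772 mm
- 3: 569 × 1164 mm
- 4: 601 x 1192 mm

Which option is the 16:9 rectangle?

1

Ratios (long/short): 1 ≈ 1.761; 2 ≈ 1.707; 3 ≈ 2.046; 4 ≈ 1.983.
16:9 ≈ 1.778; option 1 is nearest (Δ 0.017).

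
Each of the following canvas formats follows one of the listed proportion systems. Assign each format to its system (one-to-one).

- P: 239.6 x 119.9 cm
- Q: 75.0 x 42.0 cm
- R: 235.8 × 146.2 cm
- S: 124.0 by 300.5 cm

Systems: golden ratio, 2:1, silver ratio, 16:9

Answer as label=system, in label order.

P = 239.6/119.9 ≈ 1.998 → 2:1 (2.000)
Q = 75.0/42.0 ≈ 1.786 → 16:9 (1.778)
R = 235.8/146.2 ≈ 1.613 → golden ratio (1.618)
S = 300.5/124.0 ≈ 2.423 → silver ratio (2.414)

P=2:1, Q=16:9, R=golden ratio, S=silver ratio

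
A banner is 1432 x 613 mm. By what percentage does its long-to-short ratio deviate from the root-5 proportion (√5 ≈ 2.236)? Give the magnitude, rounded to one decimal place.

Ratio = 1432 / 613 ≈ 2.3361.
Ideal root-5 ≈ 2.2361. |2.3361 − 2.2361| / 2.2361 ≈ 4.47% → 4.5%.

4.5%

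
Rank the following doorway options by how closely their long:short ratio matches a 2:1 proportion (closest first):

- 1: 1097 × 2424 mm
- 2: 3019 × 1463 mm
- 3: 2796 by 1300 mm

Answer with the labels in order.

2, 3, 1

Ratios: 1 = 2424 / 1097 ≈ 2.210; 2 = 3019 / 1463 ≈ 2.064; 3 = 2796 / 1300 ≈ 2.151.
|Δ from 2.000|: 1 0.210; 2 0.064; 3 0.151.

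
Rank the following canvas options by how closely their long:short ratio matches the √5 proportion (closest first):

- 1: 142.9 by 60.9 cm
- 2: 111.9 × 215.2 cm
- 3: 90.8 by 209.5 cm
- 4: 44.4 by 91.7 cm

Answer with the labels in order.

3, 1, 4, 2

Ratios: 1 = 142.9 / 60.9 ≈ 2.346; 2 = 215.2 / 111.9 ≈ 1.923; 3 = 209.5 / 90.8 ≈ 2.307; 4 = 91.7 / 44.4 ≈ 2.065.
|Δ from 2.236|: 1 0.110; 2 0.313; 3 0.071; 4 0.171.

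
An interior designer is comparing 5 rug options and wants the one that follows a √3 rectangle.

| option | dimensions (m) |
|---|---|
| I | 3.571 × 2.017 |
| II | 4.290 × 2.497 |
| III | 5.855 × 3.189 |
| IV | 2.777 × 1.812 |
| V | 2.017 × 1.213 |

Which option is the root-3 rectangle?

Target root-3 ≈ 1.732.
I: 1.770 (Δ0.038)  II: 1.718 (Δ0.014)  III: 1.836 (Δ0.104)  IV: 1.533 (Δ0.199)  V: 1.663 (Δ0.069)

II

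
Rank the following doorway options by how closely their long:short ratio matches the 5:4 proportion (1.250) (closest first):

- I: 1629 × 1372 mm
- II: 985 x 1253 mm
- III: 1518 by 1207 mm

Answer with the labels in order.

Ratios: I = 1629 / 1372 ≈ 1.187; II = 1253 / 985 ≈ 1.272; III = 1518 / 1207 ≈ 1.258.
|Δ from 1.250|: I 0.063; II 0.022; III 0.008.

III, II, I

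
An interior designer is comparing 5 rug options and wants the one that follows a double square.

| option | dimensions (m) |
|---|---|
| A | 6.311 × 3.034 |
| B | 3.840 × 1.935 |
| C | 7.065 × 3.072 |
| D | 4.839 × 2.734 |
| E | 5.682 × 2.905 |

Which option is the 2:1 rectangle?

B

Ratios (long/short): A ≈ 2.080; B ≈ 1.984; C ≈ 2.300; D ≈ 1.770; E ≈ 1.956.
2:1 ≈ 2.000; option B is nearest (Δ 0.016).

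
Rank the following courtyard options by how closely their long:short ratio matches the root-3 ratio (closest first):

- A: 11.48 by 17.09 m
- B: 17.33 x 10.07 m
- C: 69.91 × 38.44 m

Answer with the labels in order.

A: 17.09/11.48 ≈ 1.489 → |1.489 − 1.732| = 0.243
B: 17.33/10.07 ≈ 1.721 → |1.721 − 1.732| = 0.011
C: 69.91/38.44 ≈ 1.819 → |1.819 − 1.732| = 0.087

B, C, A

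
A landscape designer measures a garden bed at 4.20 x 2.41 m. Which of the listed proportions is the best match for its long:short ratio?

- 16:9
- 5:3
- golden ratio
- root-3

Ratio = 4.20 / 2.41 ≈ 1.743.
Distances: 16:9 1.778 (Δ 0.035); 5:3 1.667 (Δ 0.076); golden ratio 1.618 (Δ 0.125); root-3 1.732 (Δ 0.011).

root-3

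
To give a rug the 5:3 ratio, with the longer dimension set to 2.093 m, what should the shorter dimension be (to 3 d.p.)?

5:3 ≈ 1.66667.
Shorter side = 2.093 ÷ 1.66667 ≈ 1.25580 → 1.256 m.

1.256 m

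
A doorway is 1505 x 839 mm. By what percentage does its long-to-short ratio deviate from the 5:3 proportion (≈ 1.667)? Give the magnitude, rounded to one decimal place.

7.6%

Ratio = 1505 / 839 ≈ 1.7938.
Ideal 5:3 ≈ 1.6667. |1.7938 − 1.6667| / 1.6667 ≈ 7.63% → 7.6%.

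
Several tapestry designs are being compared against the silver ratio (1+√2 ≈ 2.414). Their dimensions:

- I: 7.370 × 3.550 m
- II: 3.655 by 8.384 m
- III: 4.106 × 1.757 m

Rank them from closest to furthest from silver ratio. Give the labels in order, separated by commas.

Ratios: I = 7.370 / 3.550 ≈ 2.076; II = 8.384 / 3.655 ≈ 2.294; III = 4.106 / 1.757 ≈ 2.337.
|Δ from 2.414|: I 0.338; II 0.120; III 0.077.

III, II, I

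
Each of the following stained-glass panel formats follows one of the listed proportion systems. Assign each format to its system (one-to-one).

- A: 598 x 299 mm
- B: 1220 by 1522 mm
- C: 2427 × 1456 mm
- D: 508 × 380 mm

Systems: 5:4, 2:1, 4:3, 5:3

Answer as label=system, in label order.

A = 598/299 ≈ 2.000 → 2:1 (2.000)
B = 1522/1220 ≈ 1.248 → 5:4 (1.250)
C = 2427/1456 ≈ 1.667 → 5:3 (1.667)
D = 508/380 ≈ 1.337 → 4:3 (1.333)

A=2:1, B=5:4, C=5:3, D=4:3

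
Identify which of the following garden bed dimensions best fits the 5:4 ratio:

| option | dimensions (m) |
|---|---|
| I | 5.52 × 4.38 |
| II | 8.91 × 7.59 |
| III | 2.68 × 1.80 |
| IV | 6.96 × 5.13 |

Ratios (long/short): I ≈ 1.260; II ≈ 1.174; III ≈ 1.489; IV ≈ 1.357.
5:4 ≈ 1.250; option I is nearest (Δ 0.010).

I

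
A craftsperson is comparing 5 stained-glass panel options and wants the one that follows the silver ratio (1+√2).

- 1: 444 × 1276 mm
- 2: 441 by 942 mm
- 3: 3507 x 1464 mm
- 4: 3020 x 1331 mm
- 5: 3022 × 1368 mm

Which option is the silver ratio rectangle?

Ratios (long/short): 1 ≈ 2.874; 2 ≈ 2.136; 3 ≈ 2.395; 4 ≈ 2.269; 5 ≈ 2.209.
silver ratio ≈ 2.414; option 3 is nearest (Δ 0.019).

3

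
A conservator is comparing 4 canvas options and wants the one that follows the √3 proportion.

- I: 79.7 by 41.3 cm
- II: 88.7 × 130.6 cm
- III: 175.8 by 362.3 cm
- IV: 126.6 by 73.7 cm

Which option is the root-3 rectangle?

Ratios (long/short): I ≈ 1.930; II ≈ 1.472; III ≈ 2.061; IV ≈ 1.718.
root-3 ≈ 1.732; option IV is nearest (Δ 0.014).

IV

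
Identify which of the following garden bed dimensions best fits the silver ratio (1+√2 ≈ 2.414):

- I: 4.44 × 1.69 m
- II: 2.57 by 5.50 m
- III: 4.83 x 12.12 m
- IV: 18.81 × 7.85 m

IV

Ratios (long/short): I ≈ 2.627; II ≈ 2.140; III ≈ 2.509; IV ≈ 2.396.
silver ratio ≈ 2.414; option IV is nearest (Δ 0.018).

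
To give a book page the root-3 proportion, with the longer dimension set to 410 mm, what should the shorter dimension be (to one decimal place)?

236.7 mm

root-3 ≈ 1.73205.
Shorter side = 410 ÷ 1.73205 ≈ 236.714 → 236.7 mm.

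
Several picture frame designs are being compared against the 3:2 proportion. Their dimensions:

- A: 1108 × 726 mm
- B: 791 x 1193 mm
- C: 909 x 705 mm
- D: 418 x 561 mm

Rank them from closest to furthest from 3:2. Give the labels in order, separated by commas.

B, A, D, C

A: 1108/726 ≈ 1.526 → |1.526 − 1.500| = 0.026
B: 1193/791 ≈ 1.508 → |1.508 − 1.500| = 0.008
C: 909/705 ≈ 1.289 → |1.289 − 1.500| = 0.211
D: 561/418 ≈ 1.342 → |1.342 − 1.500| = 0.158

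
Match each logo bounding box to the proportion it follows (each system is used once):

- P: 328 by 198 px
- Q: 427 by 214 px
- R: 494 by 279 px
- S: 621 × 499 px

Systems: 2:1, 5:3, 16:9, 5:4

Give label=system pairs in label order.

P=5:3, Q=2:1, R=16:9, S=5:4

Ratios: P ≈ 1.657; Q ≈ 1.995; R ≈ 1.771; S ≈ 1.244.
Targets: 2:1 ≈ 2.000; 5:3 ≈ 1.667; 16:9 ≈ 1.778; 5:4 ≈ 1.250.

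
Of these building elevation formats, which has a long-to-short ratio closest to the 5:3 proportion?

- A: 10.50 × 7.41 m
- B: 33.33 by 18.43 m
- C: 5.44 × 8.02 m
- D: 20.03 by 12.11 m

D

Target 5:3 ≈ 1.667.
A: 1.417 (Δ0.250)  B: 1.808 (Δ0.141)  C: 1.474 (Δ0.193)  D: 1.654 (Δ0.013)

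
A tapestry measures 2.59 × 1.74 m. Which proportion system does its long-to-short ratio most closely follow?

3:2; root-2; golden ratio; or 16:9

3:2

2.59/1.74 ≈ 1.489. Nearest candidates are 3:2 (1.500, off by 0.011) and root-2 (1.414, off by 0.075).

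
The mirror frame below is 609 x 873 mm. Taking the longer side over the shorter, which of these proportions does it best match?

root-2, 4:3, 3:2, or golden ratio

root-2

Ratio = 873 / 609 ≈ 1.433.
Distances: root-2 1.414 (Δ 0.019); 4:3 1.333 (Δ 0.100); 3:2 1.500 (Δ 0.067); golden ratio 1.618 (Δ 0.185).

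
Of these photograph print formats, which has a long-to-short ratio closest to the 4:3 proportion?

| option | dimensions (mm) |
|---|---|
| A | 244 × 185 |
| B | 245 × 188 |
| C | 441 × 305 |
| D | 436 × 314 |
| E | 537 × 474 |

Ratios (long/short): A ≈ 1.319; B ≈ 1.303; C ≈ 1.446; D ≈ 1.389; E ≈ 1.133.
4:3 ≈ 1.333; option A is nearest (Δ 0.014).

A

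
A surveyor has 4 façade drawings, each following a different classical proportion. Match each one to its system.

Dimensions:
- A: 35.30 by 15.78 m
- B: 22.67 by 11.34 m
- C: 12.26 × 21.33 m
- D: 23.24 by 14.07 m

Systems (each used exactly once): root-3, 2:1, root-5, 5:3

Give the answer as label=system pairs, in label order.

Ratios: A ≈ 2.237; B ≈ 1.999; C ≈ 1.740; D ≈ 1.652.
Targets: root-3 ≈ 1.732; 2:1 ≈ 2.000; root-5 ≈ 2.236; 5:3 ≈ 1.667.

A=root-5, B=2:1, C=root-3, D=5:3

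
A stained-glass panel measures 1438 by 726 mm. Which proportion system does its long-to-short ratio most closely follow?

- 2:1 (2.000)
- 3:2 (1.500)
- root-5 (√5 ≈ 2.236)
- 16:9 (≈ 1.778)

2:1

Ratio = 1438 / 726 ≈ 1.981.
Distances: 2:1 2.000 (Δ 0.019); 3:2 1.500 (Δ 0.481); root-5 2.236 (Δ 0.255); 16:9 1.778 (Δ 0.203).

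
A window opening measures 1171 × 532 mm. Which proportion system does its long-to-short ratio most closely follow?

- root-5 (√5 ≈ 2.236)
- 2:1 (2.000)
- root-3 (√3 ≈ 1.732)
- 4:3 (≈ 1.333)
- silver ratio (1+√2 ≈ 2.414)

1171/532 ≈ 2.201. Nearest candidates are root-5 (2.236, off by 0.035) and 2:1 (2.000, off by 0.201).

root-5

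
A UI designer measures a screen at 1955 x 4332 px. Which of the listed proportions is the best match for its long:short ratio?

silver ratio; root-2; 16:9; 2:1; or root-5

Ratio = 4332 / 1955 ≈ 2.216.
Distances: silver ratio 2.414 (Δ 0.198); root-2 1.414 (Δ 0.802); 16:9 1.778 (Δ 0.438); 2:1 2.000 (Δ 0.216); root-5 2.236 (Δ 0.020).

root-5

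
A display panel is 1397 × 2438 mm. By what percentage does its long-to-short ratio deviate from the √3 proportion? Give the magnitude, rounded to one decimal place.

0.8%

Ratio = 2438 / 1397 ≈ 1.7452.
Ideal root-3 ≈ 1.7321. |1.7452 − 1.7321| / 1.7321 ≈ 0.76% → 0.8%.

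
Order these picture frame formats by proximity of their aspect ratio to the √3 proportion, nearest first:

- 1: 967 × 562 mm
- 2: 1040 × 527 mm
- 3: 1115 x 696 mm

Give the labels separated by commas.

1, 3, 2

Ratios: 1 = 967 / 562 ≈ 1.721; 2 = 1040 / 527 ≈ 1.973; 3 = 1115 / 696 ≈ 1.602.
|Δ from 1.732|: 1 0.011; 2 0.241; 3 0.130.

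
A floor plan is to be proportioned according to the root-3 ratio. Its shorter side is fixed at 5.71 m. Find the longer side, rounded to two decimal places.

9.89 m

root-3 ≈ 1.73205.
Longer side = 5.71 × 1.73205 ≈ 9.8900 → 9.89 m.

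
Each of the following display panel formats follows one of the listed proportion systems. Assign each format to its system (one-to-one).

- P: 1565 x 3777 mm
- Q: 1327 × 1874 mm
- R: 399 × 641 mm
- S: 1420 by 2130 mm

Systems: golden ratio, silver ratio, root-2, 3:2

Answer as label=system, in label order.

P = 3777/1565 ≈ 2.413 → silver ratio (2.414)
Q = 1874/1327 ≈ 1.412 → root-2 (1.414)
R = 641/399 ≈ 1.607 → golden ratio (1.618)
S = 2130/1420 ≈ 1.500 → 3:2 (1.500)

P=silver ratio, Q=root-2, R=golden ratio, S=3:2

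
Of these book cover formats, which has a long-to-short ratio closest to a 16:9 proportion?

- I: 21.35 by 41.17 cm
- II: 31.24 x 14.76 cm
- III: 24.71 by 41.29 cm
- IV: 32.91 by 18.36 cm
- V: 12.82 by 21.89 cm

IV

Target 16:9 ≈ 1.778.
I: 1.928 (Δ0.150)  II: 2.117 (Δ0.339)  III: 1.671 (Δ0.107)  IV: 1.792 (Δ0.014)  V: 1.707 (Δ0.071)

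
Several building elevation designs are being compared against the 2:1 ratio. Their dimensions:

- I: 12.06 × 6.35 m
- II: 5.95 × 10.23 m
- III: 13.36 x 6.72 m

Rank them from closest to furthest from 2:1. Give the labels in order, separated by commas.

I: 12.06/6.35 ≈ 1.899 → |1.899 − 2.000| = 0.101
II: 10.23/5.95 ≈ 1.719 → |1.719 − 2.000| = 0.281
III: 13.36/6.72 ≈ 1.988 → |1.988 − 2.000| = 0.012

III, I, II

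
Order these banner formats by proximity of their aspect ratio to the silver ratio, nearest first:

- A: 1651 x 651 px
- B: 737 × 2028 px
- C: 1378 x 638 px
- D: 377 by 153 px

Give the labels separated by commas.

D, A, C, B

Ratios: A = 1651 / 651 ≈ 2.536; B = 2028 / 737 ≈ 2.752; C = 1378 / 638 ≈ 2.160; D = 377 / 153 ≈ 2.464.
|Δ from 2.414|: A 0.122; B 0.338; C 0.254; D 0.050.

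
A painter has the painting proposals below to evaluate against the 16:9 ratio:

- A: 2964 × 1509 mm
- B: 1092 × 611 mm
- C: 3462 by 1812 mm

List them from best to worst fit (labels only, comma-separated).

Ratios: A = 2964 / 1509 ≈ 1.964; B = 1092 / 611 ≈ 1.787; C = 3462 / 1812 ≈ 1.911.
|Δ from 1.778|: A 0.186; B 0.009; C 0.133.

B, C, A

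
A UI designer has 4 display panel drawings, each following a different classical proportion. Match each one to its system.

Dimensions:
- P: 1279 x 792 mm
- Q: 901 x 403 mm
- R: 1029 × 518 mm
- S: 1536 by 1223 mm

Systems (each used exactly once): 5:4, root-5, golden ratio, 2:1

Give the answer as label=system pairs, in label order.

Ratios: P ≈ 1.615; Q ≈ 2.236; R ≈ 1.986; S ≈ 1.256.
Targets: 5:4 ≈ 1.250; root-5 ≈ 2.236; golden ratio ≈ 1.618; 2:1 ≈ 2.000.

P=golden ratio, Q=root-5, R=2:1, S=5:4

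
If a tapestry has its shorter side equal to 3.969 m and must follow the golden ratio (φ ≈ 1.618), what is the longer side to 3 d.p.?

golden ratio ≈ 1.61803.
Longer side = 3.969 × 1.61803 ≈ 6.42196 → 6.422 m.

6.422 m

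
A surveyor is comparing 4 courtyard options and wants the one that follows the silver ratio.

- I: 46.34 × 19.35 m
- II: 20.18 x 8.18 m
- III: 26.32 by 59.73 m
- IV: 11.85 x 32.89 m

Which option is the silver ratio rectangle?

Target silver ratio ≈ 2.414.
I: 2.395 (Δ0.019)  II: 2.467 (Δ0.053)  III: 2.269 (Δ0.145)  IV: 2.776 (Δ0.362)

I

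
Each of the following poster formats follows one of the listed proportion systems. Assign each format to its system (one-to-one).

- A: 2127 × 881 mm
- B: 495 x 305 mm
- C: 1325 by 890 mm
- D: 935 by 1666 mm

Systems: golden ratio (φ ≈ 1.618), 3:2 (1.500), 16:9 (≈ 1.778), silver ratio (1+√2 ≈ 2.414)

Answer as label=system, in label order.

A=silver ratio, B=golden ratio, C=3:2, D=16:9

A = 2127/881 ≈ 2.414 → silver ratio (2.414)
B = 495/305 ≈ 1.623 → golden ratio (1.618)
C = 1325/890 ≈ 1.489 → 3:2 (1.500)
D = 1666/935 ≈ 1.782 → 16:9 (1.778)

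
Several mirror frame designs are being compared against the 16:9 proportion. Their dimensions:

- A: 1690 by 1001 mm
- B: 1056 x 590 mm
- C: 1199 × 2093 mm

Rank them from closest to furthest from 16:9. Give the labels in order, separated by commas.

A: 1690/1001 ≈ 1.688 → |1.688 − 1.778| = 0.090
B: 1056/590 ≈ 1.790 → |1.790 − 1.778| = 0.012
C: 2093/1199 ≈ 1.746 → |1.746 − 1.778| = 0.032

B, C, A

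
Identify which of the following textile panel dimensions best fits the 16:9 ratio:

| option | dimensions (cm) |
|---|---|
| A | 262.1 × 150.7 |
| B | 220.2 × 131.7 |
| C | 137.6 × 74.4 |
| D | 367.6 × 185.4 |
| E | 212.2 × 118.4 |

E

Ratios (long/short): A ≈ 1.739; B ≈ 1.672; C ≈ 1.849; D ≈ 1.983; E ≈ 1.792.
16:9 ≈ 1.778; option E is nearest (Δ 0.014).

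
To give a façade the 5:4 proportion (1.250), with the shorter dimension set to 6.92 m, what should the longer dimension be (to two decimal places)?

5:4 = 1.25000.
Longer side = 6.92 × 1.25000 ≈ 8.6500 → 8.65 m.

8.65 m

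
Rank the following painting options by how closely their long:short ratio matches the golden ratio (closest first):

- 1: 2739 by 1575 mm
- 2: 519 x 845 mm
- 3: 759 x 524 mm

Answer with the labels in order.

2, 1, 3

1: 2739/1575 ≈ 1.739 → |1.739 − 1.618| = 0.121
2: 845/519 ≈ 1.628 → |1.628 − 1.618| = 0.010
3: 759/524 ≈ 1.448 → |1.448 − 1.618| = 0.170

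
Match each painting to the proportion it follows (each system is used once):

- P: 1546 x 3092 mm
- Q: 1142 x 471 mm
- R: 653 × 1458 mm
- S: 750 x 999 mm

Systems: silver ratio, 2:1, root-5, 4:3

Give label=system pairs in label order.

P=2:1, Q=silver ratio, R=root-5, S=4:3

P = 3092/1546 ≈ 2.000 → 2:1 (2.000)
Q = 1142/471 ≈ 2.425 → silver ratio (2.414)
R = 1458/653 ≈ 2.233 → root-5 (2.236)
S = 999/750 ≈ 1.332 → 4:3 (1.333)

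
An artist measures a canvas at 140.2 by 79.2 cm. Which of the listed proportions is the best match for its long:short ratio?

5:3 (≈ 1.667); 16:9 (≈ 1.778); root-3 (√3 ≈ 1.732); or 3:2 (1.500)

16:9

140.2/79.2 ≈ 1.770. Nearest candidates are 16:9 (1.778, off by 0.008) and root-3 (1.732, off by 0.038).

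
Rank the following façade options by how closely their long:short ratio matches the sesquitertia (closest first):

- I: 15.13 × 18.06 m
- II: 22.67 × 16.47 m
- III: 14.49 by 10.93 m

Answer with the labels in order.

I: 18.06/15.13 ≈ 1.194 → |1.194 − 1.333| = 0.139
II: 22.67/16.47 ≈ 1.376 → |1.376 − 1.333| = 0.043
III: 14.49/10.93 ≈ 1.326 → |1.326 − 1.333| = 0.007

III, II, I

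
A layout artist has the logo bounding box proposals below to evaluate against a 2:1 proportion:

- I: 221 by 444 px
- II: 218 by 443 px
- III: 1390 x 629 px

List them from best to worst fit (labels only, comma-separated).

I, II, III

Ratios: I = 444 / 221 ≈ 2.009; II = 443 / 218 ≈ 2.032; III = 1390 / 629 ≈ 2.210.
|Δ from 2.000|: I 0.009; II 0.032; III 0.210.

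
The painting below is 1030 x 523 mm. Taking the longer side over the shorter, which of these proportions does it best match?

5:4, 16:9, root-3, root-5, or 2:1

2:1

Ratio = 1030 / 523 ≈ 1.969.
Distances: 5:4 1.250 (Δ 0.719); 16:9 1.778 (Δ 0.191); root-3 1.732 (Δ 0.237); root-5 2.236 (Δ 0.267); 2:1 2.000 (Δ 0.031).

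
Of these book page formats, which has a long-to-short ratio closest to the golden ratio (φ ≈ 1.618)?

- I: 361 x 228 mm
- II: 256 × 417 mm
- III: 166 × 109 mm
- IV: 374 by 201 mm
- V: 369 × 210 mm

II

Target golden ratio ≈ 1.618.
I: 1.583 (Δ0.035)  II: 1.629 (Δ0.011)  III: 1.523 (Δ0.095)  IV: 1.861 (Δ0.243)  V: 1.757 (Δ0.139)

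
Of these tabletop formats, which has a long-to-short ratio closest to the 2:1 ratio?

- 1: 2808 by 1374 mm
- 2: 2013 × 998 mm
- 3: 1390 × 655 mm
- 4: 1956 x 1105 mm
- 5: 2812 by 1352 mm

2

Ratios (long/short): 1 ≈ 2.044; 2 ≈ 2.017; 3 ≈ 2.122; 4 ≈ 1.770; 5 ≈ 2.080.
2:1 ≈ 2.000; option 2 is nearest (Δ 0.017).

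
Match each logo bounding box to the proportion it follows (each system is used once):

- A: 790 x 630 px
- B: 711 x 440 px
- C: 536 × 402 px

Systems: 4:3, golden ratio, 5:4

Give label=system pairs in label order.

Ratios: A ≈ 1.254; B ≈ 1.616; C ≈ 1.333.
Targets: 4:3 ≈ 1.333; golden ratio ≈ 1.618; 5:4 ≈ 1.250.

A=5:4, B=golden ratio, C=4:3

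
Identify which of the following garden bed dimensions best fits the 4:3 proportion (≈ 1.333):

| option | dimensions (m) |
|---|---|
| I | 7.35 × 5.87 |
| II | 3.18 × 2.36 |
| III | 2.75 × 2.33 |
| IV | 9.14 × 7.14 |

II

Target 4:3 ≈ 1.333.
I: 1.252 (Δ0.081)  II: 1.347 (Δ0.014)  III: 1.180 (Δ0.153)  IV: 1.280 (Δ0.053)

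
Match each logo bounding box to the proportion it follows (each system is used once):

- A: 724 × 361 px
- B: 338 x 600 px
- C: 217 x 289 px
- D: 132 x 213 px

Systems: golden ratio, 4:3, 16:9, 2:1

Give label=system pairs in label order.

A=2:1, B=16:9, C=4:3, D=golden ratio

Ratios: A ≈ 2.006; B ≈ 1.775; C ≈ 1.332; D ≈ 1.614.
Targets: golden ratio ≈ 1.618; 4:3 ≈ 1.333; 16:9 ≈ 1.778; 2:1 ≈ 2.000.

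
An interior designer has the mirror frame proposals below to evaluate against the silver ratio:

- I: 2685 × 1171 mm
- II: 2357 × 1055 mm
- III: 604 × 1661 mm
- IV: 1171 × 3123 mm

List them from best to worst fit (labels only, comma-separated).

I: 2685/1171 ≈ 2.293 → |2.293 − 2.414| = 0.121
II: 2357/1055 ≈ 2.234 → |2.234 − 2.414| = 0.180
III: 1661/604 ≈ 2.750 → |2.750 − 2.414| = 0.336
IV: 3123/1171 ≈ 2.667 → |2.667 − 2.414| = 0.253

I, II, IV, III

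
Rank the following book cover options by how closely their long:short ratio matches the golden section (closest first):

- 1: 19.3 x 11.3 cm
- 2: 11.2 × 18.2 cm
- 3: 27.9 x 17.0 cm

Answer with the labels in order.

2, 3, 1

1: 19.3/11.3 ≈ 1.708 → |1.708 − 1.618| = 0.090
2: 18.2/11.2 ≈ 1.625 → |1.625 − 1.618| = 0.007
3: 27.9/17.0 ≈ 1.641 → |1.641 − 1.618| = 0.023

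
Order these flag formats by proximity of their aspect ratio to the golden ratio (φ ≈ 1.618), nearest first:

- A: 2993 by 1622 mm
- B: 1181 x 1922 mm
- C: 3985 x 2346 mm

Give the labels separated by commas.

A: 2993/1622 ≈ 1.845 → |1.845 − 1.618| = 0.227
B: 1922/1181 ≈ 1.627 → |1.627 − 1.618| = 0.009
C: 3985/2346 ≈ 1.699 → |1.699 − 1.618| = 0.081

B, C, A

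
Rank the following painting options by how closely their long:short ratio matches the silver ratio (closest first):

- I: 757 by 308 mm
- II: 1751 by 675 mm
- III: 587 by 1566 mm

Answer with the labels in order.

I: 757/308 ≈ 2.458 → |2.458 − 2.414| = 0.044
II: 1751/675 ≈ 2.594 → |2.594 − 2.414| = 0.180
III: 1566/587 ≈ 2.668 → |2.668 − 2.414| = 0.254

I, II, III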